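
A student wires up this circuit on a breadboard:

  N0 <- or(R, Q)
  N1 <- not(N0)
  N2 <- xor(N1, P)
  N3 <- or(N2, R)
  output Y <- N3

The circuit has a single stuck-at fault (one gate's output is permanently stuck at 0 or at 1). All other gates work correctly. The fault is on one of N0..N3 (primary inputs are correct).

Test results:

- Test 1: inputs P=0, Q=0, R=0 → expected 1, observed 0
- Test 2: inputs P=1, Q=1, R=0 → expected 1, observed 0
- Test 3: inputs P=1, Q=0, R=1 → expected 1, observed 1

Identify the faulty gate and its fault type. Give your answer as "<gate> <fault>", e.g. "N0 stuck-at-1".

N2 stuck-at-0

Fault-free values for test 1 (P=0, Q=0, R=0): N0=0, N1=1, N2=1, N3=1, giving Y=1. Observed 0.
Test 1: faults giving observed 0 are {N0 stuck-at-1, N1 stuck-at-0, N2 stuck-at-0, N3 stuck-at-0}.
Test 2 (P=1, Q=1, R=0): fault-free N0=1, N1=0, N2=1, N3=1 → 1; observed 0. Eliminates N0 stuck-at-1, N1 stuck-at-0.
Test 3 (P=1, Q=0, R=1): fault-free N0=1, N1=0, N2=1, N3=1 → 1; observed 1. Eliminates N3 stuck-at-0.
Only N2 stuck-at-0 is consistent with every test.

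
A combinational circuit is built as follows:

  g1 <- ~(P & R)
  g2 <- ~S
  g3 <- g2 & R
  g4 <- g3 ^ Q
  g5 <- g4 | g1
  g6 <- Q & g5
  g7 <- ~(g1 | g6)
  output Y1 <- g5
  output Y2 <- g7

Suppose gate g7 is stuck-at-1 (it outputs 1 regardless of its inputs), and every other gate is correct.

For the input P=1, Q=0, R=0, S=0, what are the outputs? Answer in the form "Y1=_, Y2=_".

Propagate with g7 forced: g1=1, g2=1, g3=0, g4=0, g5=1, g6=0, g7=1 [stuck-at-1].
So the outputs are Y1=1, Y2=1. (Without the fault they would be Y1=1, Y2=0.)

Y1=1, Y2=1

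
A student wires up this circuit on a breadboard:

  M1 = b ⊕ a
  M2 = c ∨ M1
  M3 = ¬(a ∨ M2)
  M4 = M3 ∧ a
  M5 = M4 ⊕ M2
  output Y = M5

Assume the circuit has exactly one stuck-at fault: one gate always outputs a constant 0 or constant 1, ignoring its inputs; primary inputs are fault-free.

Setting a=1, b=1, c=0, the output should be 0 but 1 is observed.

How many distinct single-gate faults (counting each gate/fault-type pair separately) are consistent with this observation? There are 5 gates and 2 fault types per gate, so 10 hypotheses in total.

5

Fault-free: M1=0, M2=0, M3=0, M4=0, M5=0 → 0. Observed 1.
  M1 stuck-at-0: output 0 ✗
  M1 stuck-at-1: output 1 ✓
  M2 stuck-at-0: output 0 ✗
  M2 stuck-at-1: output 1 ✓
  M3 stuck-at-0: output 0 ✗
  M3 stuck-at-1: output 1 ✓
  M4 stuck-at-0: output 0 ✗
  M4 stuck-at-1: output 1 ✓
  M5 stuck-at-0: output 0 ✗
  M5 stuck-at-1: output 1 ✓
Consistent faults: {M1 stuck-at-1, M2 stuck-at-1, M3 stuck-at-1, M4 stuck-at-1, M5 stuck-at-1} — 5 in all.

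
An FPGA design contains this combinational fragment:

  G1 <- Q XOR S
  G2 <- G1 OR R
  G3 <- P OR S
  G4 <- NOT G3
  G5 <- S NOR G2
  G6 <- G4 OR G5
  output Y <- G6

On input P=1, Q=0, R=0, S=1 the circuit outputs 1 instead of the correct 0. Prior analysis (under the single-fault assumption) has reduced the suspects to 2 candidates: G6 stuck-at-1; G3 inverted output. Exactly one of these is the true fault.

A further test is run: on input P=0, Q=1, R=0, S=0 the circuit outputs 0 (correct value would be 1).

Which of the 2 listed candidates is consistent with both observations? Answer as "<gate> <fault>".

G3 inverted output

Evaluate each candidate on input P=0, Q=1, R=0, S=0:
  G6 stuck-at-1: G1=1, G2=1, G3=0, G4=1, G5=0, G6=1 [stuck-at-1] → 1 — eliminated
  G3 inverted output: G1=1, G2=1, G3=1 [inverted output], G4=0, G5=0, G6=0 → 0 — matches
Only G3 inverted output reproduces the observed 0.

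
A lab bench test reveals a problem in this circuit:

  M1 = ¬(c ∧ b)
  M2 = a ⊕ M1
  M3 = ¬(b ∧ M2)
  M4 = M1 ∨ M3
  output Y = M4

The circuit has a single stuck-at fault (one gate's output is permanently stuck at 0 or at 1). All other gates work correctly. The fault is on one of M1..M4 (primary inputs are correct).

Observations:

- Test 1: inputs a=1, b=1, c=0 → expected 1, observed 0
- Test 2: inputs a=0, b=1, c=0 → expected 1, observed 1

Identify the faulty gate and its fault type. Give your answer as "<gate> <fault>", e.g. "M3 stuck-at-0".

M1 stuck-at-0

Fault-free values for test 1 (a=1, b=1, c=0): M1=1, M2=0, M3=1, M4=1, giving Y=1. Observed 0.
Test 1: faults giving observed 0 are {M1 stuck-at-0, M4 stuck-at-0}.
Test 2 (a=0, b=1, c=0): fault-free M1=1, M2=1, M3=0, M4=1 → 1; observed 1. Eliminates M4 stuck-at-0.
Only M1 stuck-at-0 is consistent with every test.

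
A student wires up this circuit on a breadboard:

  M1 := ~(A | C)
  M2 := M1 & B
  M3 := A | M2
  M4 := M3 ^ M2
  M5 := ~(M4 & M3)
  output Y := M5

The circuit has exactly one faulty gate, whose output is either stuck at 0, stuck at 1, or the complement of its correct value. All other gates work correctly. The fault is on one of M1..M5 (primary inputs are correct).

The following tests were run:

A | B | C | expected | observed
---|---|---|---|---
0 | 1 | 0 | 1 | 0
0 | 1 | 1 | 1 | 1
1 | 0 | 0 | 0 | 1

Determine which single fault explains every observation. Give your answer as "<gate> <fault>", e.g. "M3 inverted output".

Fault-free values for test 1 (A=0, B=1, C=0): M1=1, M2=1, M3=1, M4=0, M5=1, giving Y=1. Observed 0.
Test 1: faults giving observed 0 are {M4 stuck-at-1, M4 inverted output, M5 stuck-at-0, M5 inverted output}.
Test 2 (A=0, B=1, C=1): fault-free M1=0, M2=0, M3=0, M4=0, M5=1 → 1; observed 1. Eliminates M5 stuck-at-0, M5 inverted output.
Test 3 (A=1, B=0, C=0): fault-free M1=0, M2=0, M3=1, M4=1, M5=0 → 0; observed 1. Eliminates M4 stuck-at-1.
Only M4 inverted output is consistent with every test.

M4 inverted output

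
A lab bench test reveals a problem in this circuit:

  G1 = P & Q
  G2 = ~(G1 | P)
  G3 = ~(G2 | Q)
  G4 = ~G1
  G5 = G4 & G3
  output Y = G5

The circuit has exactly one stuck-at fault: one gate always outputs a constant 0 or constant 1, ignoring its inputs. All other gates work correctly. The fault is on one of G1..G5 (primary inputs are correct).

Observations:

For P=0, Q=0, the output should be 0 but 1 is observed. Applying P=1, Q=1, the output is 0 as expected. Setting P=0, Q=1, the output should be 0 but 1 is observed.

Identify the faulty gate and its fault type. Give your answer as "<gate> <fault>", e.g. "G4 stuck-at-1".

Fault-free values for test 1 (P=0, Q=0): G1=0, G2=1, G3=0, G4=1, G5=0, giving Y=0. Observed 1.
Test 1: faults giving observed 1 are {G2 stuck-at-0, G3 stuck-at-1, G5 stuck-at-1}.
Test 2 (P=1, Q=1): fault-free G1=1, G2=0, G3=0, G4=0, G5=0 → 0; observed 0. Eliminates G5 stuck-at-1.
Test 3 (P=0, Q=1): fault-free G1=0, G2=1, G3=0, G4=1, G5=0 → 0; observed 1. Eliminates G2 stuck-at-0.
Only G3 stuck-at-1 is consistent with every test.

G3 stuck-at-1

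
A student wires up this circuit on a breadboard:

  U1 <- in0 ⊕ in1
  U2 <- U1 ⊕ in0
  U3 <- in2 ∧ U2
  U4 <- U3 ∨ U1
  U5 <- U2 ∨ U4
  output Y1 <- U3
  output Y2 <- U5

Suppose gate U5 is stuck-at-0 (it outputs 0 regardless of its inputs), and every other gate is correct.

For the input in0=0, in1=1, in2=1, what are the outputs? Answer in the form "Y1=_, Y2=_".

Propagate with U5 forced: U1=1, U2=1, U3=1, U4=1, U5=0 [stuck-at-0].
So the outputs are Y1=1, Y2=0. (Without the fault they would be Y1=1, Y2=1.)

Y1=1, Y2=0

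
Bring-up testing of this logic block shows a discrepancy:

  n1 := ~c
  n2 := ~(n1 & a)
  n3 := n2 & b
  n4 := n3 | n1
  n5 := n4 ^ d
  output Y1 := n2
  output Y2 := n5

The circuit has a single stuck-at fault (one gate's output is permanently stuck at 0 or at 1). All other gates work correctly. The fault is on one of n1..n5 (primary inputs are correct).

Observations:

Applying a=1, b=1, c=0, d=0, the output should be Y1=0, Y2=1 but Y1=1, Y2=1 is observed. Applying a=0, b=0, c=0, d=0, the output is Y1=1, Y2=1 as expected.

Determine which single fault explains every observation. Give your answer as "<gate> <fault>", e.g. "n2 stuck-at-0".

n2 stuck-at-1

Fault-free values for test 1 (a=1, b=1, c=0, d=0): n1=1, n2=0, n3=0, n4=1, n5=1, giving Y1=0, Y2=1. Observed Y1=1, Y2=1.
Test 1: faults giving observed Y1=1, Y2=1 are {n1 stuck-at-0, n2 stuck-at-1}.
Test 2 (a=0, b=0, c=0, d=0): fault-free n1=1, n2=1, n3=0, n4=1, n5=1 → Y1=1, Y2=1; observed Y1=1, Y2=1. Eliminates n1 stuck-at-0.
Only n2 stuck-at-1 is consistent with every test.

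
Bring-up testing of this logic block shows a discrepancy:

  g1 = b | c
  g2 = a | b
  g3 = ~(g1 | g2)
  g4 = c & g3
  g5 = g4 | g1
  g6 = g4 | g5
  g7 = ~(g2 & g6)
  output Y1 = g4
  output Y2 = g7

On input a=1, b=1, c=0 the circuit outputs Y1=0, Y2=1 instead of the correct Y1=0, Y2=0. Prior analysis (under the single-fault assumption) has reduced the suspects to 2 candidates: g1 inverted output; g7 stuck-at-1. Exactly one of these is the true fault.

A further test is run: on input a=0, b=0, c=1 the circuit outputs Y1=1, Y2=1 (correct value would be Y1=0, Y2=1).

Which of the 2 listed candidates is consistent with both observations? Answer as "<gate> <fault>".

Evaluate each candidate on input a=0, b=0, c=1:
  g1 inverted output: g1=0 [inverted output], g2=0, g3=1, g4=1, g5=1, g6=1, g7=1 → Y1=1, Y2=1 — matches
  g7 stuck-at-1: g1=1, g2=0, g3=0, g4=0, g5=1, g6=1, g7=1 [stuck-at-1] → Y1=0, Y2=1 — eliminated
Only g1 inverted output reproduces the observed Y1=1, Y2=1.

g1 inverted output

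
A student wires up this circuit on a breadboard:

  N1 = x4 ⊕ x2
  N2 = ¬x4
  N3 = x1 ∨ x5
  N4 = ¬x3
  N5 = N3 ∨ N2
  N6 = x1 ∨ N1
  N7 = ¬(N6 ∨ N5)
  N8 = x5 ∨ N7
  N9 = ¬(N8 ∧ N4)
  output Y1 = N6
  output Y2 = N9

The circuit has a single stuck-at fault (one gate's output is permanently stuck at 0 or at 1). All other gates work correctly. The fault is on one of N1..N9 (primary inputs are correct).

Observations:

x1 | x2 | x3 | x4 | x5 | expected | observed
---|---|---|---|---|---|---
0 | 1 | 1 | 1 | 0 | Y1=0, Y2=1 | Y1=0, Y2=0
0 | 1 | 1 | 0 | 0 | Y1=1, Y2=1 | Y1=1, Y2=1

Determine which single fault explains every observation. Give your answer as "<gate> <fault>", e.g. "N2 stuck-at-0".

N4 stuck-at-1

Fault-free values for test 1 (x1=0, x2=1, x3=1, x4=1, x5=0): N1=0, N2=0, N3=0, N4=0, N5=0, N6=0, N7=1, N8=1, N9=1, giving Y1=0, Y2=1. Observed Y1=0, Y2=0.
Test 1: faults giving observed Y1=0, Y2=0 are {N4 stuck-at-1, N9 stuck-at-0}.
Test 2 (x1=0, x2=1, x3=1, x4=0, x5=0): fault-free N1=1, N2=1, N3=0, N4=0, N5=1, N6=1, N7=0, N8=0, N9=1 → Y1=1, Y2=1; observed Y1=1, Y2=1. Eliminates N9 stuck-at-0.
Only N4 stuck-at-1 is consistent with every test.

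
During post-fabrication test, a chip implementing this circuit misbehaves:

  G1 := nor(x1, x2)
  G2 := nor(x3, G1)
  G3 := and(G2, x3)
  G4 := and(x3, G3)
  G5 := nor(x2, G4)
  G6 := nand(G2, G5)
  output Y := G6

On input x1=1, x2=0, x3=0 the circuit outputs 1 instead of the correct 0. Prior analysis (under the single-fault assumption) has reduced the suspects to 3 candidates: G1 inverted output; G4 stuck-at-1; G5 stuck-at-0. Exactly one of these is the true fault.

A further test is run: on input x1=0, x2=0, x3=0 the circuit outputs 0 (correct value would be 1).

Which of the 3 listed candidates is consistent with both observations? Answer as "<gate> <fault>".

Evaluate each candidate on input x1=0, x2=0, x3=0:
  G1 inverted output: G1=0 [inverted output], G2=1, G3=0, G4=0, G5=1, G6=0 → 0 — matches
  G4 stuck-at-1: G1=1, G2=0, G3=0, G4=1 [stuck-at-1], G5=0, G6=1 → 1 — eliminated
  G5 stuck-at-0: G1=1, G2=0, G3=0, G4=0, G5=0 [stuck-at-0], G6=1 → 1 — eliminated
Only G1 inverted output reproduces the observed 0.

G1 inverted output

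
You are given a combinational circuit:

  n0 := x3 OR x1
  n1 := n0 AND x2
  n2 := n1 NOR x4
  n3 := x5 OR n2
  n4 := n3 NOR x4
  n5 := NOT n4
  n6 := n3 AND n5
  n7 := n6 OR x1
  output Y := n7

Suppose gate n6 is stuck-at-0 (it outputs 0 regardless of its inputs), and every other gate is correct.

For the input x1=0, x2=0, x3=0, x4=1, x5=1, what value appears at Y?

0

Propagate with n6 forced: n0=0, n1=0, n2=0, n3=1, n4=0, n5=1, n6=0 [stuck-at-0], n7=0.
So Y = 0. (Without the fault it would be 1.)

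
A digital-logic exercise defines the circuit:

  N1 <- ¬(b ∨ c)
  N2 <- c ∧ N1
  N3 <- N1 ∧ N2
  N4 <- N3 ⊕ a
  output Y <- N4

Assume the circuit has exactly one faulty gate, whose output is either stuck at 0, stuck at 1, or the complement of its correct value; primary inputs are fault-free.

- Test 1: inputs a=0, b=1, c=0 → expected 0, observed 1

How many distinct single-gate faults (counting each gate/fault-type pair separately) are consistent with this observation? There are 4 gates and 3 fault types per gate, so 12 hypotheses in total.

4

Fault-free: N1=0, N2=0, N3=0, N4=0 → 0. Observed 1.
  N1 stuck-at-0: output 0 ✗
  N1 stuck-at-1: output 0 ✗
  N1 inverted output: output 0 ✗
  N2 stuck-at-0: output 0 ✗
  N2 stuck-at-1: output 0 ✗
  N2 inverted output: output 0 ✗
  N3 stuck-at-0: output 0 ✗
  N3 stuck-at-1: output 1 ✓
  N3 inverted output: output 1 ✓
  N4 stuck-at-0: output 0 ✗
  N4 stuck-at-1: output 1 ✓
  N4 inverted output: output 1 ✓
Consistent faults: {N3 stuck-at-1, N3 inverted output, N4 stuck-at-1, N4 inverted output} — 4 in all.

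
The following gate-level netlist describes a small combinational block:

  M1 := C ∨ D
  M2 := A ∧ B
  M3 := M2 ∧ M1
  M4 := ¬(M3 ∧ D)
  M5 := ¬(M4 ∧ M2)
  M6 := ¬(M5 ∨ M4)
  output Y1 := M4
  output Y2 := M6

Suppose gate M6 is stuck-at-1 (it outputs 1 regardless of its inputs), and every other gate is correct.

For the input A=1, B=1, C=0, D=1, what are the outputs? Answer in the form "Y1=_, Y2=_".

Y1=0, Y2=1

Propagate with M6 forced: M1=1, M2=1, M3=1, M4=0, M5=1, M6=1 [stuck-at-1].
So the outputs are Y1=0, Y2=1. (Without the fault they would be Y1=0, Y2=0.)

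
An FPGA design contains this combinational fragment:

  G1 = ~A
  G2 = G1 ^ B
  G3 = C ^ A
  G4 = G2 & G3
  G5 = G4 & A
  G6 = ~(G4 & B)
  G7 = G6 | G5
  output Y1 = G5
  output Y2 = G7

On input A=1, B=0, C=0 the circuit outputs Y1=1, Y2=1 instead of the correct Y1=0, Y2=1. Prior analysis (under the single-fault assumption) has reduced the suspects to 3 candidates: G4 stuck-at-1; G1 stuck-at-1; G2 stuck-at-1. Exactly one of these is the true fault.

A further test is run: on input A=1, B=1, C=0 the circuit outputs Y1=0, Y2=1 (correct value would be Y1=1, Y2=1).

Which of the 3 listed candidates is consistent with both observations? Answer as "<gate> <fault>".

Evaluate each candidate on input A=1, B=1, C=0:
  G4 stuck-at-1: G1=0, G2=1, G3=1, G4=1 [stuck-at-1], G5=1, G6=0, G7=1 → Y1=1, Y2=1 — eliminated
  G1 stuck-at-1: G1=1 [stuck-at-1], G2=0, G3=1, G4=0, G5=0, G6=1, G7=1 → Y1=0, Y2=1 — matches
  G2 stuck-at-1: G1=0, G2=1 [stuck-at-1], G3=1, G4=1, G5=1, G6=0, G7=1 → Y1=1, Y2=1 — eliminated
Only G1 stuck-at-1 reproduces the observed Y1=0, Y2=1.

G1 stuck-at-1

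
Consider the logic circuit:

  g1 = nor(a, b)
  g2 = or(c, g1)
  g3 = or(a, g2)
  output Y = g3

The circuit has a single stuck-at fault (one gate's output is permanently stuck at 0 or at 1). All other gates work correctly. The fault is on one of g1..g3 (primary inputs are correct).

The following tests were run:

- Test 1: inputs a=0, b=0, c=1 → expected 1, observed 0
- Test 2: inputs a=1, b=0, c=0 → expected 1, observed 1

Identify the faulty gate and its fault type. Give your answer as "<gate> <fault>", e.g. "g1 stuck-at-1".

g2 stuck-at-0

Fault-free values for test 1 (a=0, b=0, c=1): g1=1, g2=1, g3=1, giving Y=1. Observed 0.
Test 1: faults giving observed 0 are {g2 stuck-at-0, g3 stuck-at-0}.
Test 2 (a=1, b=0, c=0): fault-free g1=0, g2=0, g3=1 → 1; observed 1. Eliminates g3 stuck-at-0.
Only g2 stuck-at-0 is consistent with every test.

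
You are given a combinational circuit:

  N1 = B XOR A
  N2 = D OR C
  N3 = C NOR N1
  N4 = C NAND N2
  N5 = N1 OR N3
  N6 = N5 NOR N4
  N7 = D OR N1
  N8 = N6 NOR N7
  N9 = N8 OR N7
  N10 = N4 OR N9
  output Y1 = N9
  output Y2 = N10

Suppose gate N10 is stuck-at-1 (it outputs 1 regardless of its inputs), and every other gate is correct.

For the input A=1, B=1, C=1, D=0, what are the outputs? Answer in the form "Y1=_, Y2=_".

Y1=0, Y2=1

Propagate with N10 forced: N1=0, N2=1, N3=0, N4=0, N5=0, N6=1, N7=0, N8=0, N9=0, N10=1 [stuck-at-1].
So the outputs are Y1=0, Y2=1. (Without the fault they would be Y1=0, Y2=0.)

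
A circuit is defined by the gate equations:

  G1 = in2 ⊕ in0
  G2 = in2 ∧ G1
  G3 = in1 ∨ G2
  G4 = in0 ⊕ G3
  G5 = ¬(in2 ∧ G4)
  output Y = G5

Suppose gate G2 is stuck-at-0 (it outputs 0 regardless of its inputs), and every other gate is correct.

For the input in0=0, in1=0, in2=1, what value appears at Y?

1

Propagate with G2 forced: G1=1, G2=0 [stuck-at-0], G3=0, G4=0, G5=1.
So Y = 1. (Without the fault it would be 0.)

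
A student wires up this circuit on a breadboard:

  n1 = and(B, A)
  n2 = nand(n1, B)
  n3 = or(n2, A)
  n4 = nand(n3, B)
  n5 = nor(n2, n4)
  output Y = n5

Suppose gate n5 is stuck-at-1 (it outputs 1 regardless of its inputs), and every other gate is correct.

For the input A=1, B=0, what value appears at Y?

Propagate with n5 forced: n1=0, n2=1, n3=1, n4=1, n5=1 [stuck-at-1].
So Y = 1. (Without the fault it would be 0.)

1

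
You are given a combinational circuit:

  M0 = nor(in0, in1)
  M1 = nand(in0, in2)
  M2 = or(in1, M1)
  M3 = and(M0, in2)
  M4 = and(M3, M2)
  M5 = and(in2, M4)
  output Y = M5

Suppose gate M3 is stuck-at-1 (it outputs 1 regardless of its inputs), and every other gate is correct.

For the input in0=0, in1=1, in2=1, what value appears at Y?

Propagate with M3 forced: M0=0, M1=1, M2=1, M3=1 [stuck-at-1], M4=1, M5=1.
So Y = 1. (Without the fault it would be 0.)

1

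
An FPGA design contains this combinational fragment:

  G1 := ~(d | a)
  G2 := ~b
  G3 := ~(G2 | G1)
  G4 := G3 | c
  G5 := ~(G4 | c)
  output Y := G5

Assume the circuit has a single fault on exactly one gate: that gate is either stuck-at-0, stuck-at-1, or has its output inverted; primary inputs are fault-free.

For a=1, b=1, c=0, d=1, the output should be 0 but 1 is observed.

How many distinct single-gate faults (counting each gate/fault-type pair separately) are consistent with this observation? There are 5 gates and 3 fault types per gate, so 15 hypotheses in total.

10

Fault-free: G1=0, G2=0, G3=1, G4=1, G5=0 → 0. Observed 1.
  G1: stuck-at-1, inverted output ✓; others ✗
  G2: stuck-at-1, inverted output ✓; others ✗
  G3: stuck-at-0, inverted output ✓; others ✗
  G4: stuck-at-0, inverted output ✓; others ✗
  G5: stuck-at-1, inverted output ✓; others ✗
Consistent faults: {G1 stuck-at-1, G1 inverted output, G2 stuck-at-1, G2 inverted output, G3 stuck-at-0, G3 inverted output, G4 stuck-at-0, G4 inverted output, G5 stuck-at-1, G5 inverted output} — 10 in all.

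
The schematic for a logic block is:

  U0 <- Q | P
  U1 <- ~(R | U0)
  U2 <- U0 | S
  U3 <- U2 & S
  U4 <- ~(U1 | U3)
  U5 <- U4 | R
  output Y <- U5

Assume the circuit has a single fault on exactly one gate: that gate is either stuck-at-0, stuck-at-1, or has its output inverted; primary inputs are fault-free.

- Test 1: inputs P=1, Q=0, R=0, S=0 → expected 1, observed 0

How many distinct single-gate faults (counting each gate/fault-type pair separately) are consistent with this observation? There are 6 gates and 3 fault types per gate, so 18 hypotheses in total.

10

Fault-free: U0=1, U1=0, U2=1, U3=0, U4=1, U5=1 → 1. Observed 0.
  U0: stuck-at-0, inverted output ✓; others ✗
  U1: stuck-at-1, inverted output ✓; others ✗
  U2: none of the 3 fault types match ✗
  U3: stuck-at-1, inverted output ✓; others ✗
  U4: stuck-at-0, inverted output ✓; others ✗
  U5: stuck-at-0, inverted output ✓; others ✗
Consistent faults: {U0 stuck-at-0, U0 inverted output, U1 stuck-at-1, U1 inverted output, U3 stuck-at-1, U3 inverted output, U4 stuck-at-0, U4 inverted output, U5 stuck-at-0, U5 inverted output} — 10 in all.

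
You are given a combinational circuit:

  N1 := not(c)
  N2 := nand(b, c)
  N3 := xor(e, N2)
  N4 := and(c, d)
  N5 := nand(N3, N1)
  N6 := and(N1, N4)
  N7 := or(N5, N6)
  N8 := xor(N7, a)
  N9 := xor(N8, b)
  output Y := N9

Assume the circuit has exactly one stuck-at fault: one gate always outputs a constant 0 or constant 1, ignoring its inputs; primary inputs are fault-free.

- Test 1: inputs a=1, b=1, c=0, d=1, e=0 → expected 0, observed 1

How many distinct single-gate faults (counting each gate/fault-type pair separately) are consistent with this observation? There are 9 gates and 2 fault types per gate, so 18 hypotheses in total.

Fault-free: N1=1, N2=1, N3=1, N4=0, N5=0, N6=0, N7=0, N8=1, N9=0 → 0. Observed 1.
  N1: stuck-at-0 ✓; others ✗
  N2: stuck-at-0 ✓; others ✗
  N3: stuck-at-0 ✓; others ✗
  N4: stuck-at-1 ✓; others ✗
  N5: stuck-at-1 ✓; others ✗
  N6: stuck-at-1 ✓; others ✗
  N7: stuck-at-1 ✓; others ✗
  N8: stuck-at-0 ✓; others ✗
  N9: stuck-at-1 ✓; others ✗
Consistent faults: {N1 stuck-at-0, N2 stuck-at-0, N3 stuck-at-0, N4 stuck-at-1, N5 stuck-at-1, N6 stuck-at-1, N7 stuck-at-1, N8 stuck-at-0, N9 stuck-at-1} — 9 in all.

9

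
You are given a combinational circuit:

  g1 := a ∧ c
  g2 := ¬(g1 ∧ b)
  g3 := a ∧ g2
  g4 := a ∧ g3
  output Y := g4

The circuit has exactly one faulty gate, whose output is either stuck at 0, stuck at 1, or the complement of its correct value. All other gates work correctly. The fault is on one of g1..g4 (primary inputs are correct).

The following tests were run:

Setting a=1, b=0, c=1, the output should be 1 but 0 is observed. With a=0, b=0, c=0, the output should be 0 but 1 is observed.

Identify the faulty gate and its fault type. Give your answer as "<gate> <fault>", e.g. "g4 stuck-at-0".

Fault-free values for test 1 (a=1, b=0, c=1): g1=1, g2=1, g3=1, g4=1, giving Y=1. Observed 0.
Test 1: faults giving observed 0 are {g2 stuck-at-0, g2 inverted output, g3 stuck-at-0, g3 inverted output, g4 stuck-at-0, g4 inverted output}.
Test 2 (a=0, b=0, c=0): fault-free g1=0, g2=1, g3=0, g4=0 → 0; observed 1. Eliminates g2 stuck-at-0, g2 inverted output, g3 stuck-at-0, g3 inverted output, g4 stuck-at-0.
Only g4 inverted output is consistent with every test.

g4 inverted output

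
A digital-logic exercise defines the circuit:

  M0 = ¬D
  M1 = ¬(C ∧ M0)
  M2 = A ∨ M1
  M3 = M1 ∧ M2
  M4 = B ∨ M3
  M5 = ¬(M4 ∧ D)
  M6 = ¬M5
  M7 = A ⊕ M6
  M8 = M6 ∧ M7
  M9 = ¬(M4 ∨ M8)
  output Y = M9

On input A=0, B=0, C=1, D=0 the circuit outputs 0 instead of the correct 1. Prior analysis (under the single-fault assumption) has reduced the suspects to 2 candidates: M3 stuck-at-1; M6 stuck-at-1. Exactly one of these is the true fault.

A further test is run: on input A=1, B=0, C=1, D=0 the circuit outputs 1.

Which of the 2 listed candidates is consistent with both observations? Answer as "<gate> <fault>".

M6 stuck-at-1

Evaluate each candidate on input A=1, B=0, C=1, D=0:
  M3 stuck-at-1: M0=1, M1=0, M2=1, M3=1 [stuck-at-1], M4=1, M5=1, M6=0, M7=1, M8=0, M9=0 → 0 — eliminated
  M6 stuck-at-1: M0=1, M1=0, M2=1, M3=0, M4=0, M5=1, M6=1 [stuck-at-1], M7=0, M8=0, M9=1 → 1 — matches
Only M6 stuck-at-1 reproduces the observed 1.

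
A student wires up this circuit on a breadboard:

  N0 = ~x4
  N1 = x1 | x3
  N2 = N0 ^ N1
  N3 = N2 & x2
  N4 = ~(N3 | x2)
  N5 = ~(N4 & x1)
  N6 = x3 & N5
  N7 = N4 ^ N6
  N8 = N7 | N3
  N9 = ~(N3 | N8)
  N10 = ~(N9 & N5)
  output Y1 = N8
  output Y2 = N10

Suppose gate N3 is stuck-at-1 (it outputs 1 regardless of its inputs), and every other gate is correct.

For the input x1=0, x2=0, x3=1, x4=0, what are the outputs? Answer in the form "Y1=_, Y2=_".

Y1=1, Y2=1

Propagate with N3 forced: N0=1, N1=1, N2=0, N3=1 [stuck-at-1], N4=0, N5=1, N6=1, N7=1, N8=1, N9=0, N10=1.
So the outputs are Y1=1, Y2=1. (Without the fault they would be Y1=0, Y2=0.)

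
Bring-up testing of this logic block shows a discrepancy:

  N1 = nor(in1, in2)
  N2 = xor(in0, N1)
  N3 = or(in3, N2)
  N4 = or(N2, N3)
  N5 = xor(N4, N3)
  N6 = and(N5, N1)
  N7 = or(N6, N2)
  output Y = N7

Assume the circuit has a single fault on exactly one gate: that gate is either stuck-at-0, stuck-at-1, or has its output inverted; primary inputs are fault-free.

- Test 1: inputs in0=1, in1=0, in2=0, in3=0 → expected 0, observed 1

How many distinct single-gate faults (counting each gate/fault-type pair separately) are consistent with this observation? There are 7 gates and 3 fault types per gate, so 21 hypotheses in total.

12

Fault-free: N1=1, N2=0, N3=0, N4=0, N5=0, N6=0, N7=0 → 0. Observed 1.
  N1: stuck-at-0, inverted output ✓; others ✗
  N2: stuck-at-1, inverted output ✓; others ✗
  N3: none of the 3 fault types match ✗
  N4: stuck-at-1, inverted output ✓; others ✗
  N5: stuck-at-1, inverted output ✓; others ✗
  N6: stuck-at-1, inverted output ✓; others ✗
  N7: stuck-at-1, inverted output ✓; others ✗
Consistent faults: {N1 stuck-at-0, N1 inverted output, N2 stuck-at-1, N2 inverted output, N4 stuck-at-1, N4 inverted output, N5 stuck-at-1, N5 inverted output, N6 stuck-at-1, N6 inverted output, N7 stuck-at-1, N7 inverted output} — 12 in all.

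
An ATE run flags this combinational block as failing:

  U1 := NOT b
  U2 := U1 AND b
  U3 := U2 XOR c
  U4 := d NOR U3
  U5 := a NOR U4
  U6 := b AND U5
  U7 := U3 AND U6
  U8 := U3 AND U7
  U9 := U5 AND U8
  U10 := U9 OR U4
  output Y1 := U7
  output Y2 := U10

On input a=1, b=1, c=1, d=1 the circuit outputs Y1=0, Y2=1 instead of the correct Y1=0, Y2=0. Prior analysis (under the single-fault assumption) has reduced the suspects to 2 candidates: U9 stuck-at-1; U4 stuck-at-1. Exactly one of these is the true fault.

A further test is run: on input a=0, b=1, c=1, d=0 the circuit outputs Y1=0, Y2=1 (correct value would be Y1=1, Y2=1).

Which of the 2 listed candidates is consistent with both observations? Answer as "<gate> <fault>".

Evaluate each candidate on input a=0, b=1, c=1, d=0:
  U9 stuck-at-1: U1=0, U2=0, U3=1, U4=0, U5=1, U6=1, U7=1, U8=1, U9=1 [stuck-at-1], U10=1 → Y1=1, Y2=1 — eliminated
  U4 stuck-at-1: U1=0, U2=0, U3=1, U4=1 [stuck-at-1], U5=0, U6=0, U7=0, U8=0, U9=0, U10=1 → Y1=0, Y2=1 — matches
Only U4 stuck-at-1 reproduces the observed Y1=0, Y2=1.

U4 stuck-at-1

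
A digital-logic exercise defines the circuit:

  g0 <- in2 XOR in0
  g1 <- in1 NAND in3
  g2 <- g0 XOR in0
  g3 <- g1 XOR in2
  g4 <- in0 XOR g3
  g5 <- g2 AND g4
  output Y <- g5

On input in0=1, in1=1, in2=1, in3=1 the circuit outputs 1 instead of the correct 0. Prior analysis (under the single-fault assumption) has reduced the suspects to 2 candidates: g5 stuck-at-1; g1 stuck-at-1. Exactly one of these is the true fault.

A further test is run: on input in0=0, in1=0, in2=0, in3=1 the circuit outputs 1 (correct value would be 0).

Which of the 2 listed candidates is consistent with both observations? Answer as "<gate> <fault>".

g5 stuck-at-1

Evaluate each candidate on input in0=0, in1=0, in2=0, in3=1:
  g5 stuck-at-1: g0=0, g1=1, g2=0, g3=1, g4=1, g5=1 [stuck-at-1] → 1 — matches
  g1 stuck-at-1: g0=0, g1=1 [stuck-at-1], g2=0, g3=1, g4=1, g5=0 → 0 — eliminated
Only g5 stuck-at-1 reproduces the observed 1.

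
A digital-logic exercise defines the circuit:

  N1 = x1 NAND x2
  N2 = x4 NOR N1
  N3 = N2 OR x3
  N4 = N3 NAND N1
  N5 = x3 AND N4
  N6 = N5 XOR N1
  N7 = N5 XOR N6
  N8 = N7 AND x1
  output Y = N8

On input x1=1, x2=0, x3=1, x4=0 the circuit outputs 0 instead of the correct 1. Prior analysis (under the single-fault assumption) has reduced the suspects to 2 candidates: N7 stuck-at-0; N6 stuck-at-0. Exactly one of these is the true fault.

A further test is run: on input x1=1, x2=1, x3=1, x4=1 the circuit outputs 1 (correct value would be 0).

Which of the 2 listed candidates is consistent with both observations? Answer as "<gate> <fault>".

Evaluate each candidate on input x1=1, x2=1, x3=1, x4=1:
  N7 stuck-at-0: N1=0, N2=0, N3=1, N4=1, N5=1, N6=1, N7=0 [stuck-at-0], N8=0 → 0 — eliminated
  N6 stuck-at-0: N1=0, N2=0, N3=1, N4=1, N5=1, N6=0 [stuck-at-0], N7=1, N8=1 → 1 — matches
Only N6 stuck-at-0 reproduces the observed 1.

N6 stuck-at-0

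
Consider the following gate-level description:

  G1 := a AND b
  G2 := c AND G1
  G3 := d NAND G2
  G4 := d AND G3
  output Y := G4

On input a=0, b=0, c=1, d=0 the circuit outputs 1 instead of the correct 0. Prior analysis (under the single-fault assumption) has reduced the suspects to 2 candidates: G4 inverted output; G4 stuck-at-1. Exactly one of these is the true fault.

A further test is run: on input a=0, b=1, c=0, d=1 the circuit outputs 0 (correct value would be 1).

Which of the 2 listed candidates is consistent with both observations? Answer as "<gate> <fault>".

Evaluate each candidate on input a=0, b=1, c=0, d=1:
  G4 inverted output: G1=0, G2=0, G3=1, G4=0 [inverted output] → 0 — matches
  G4 stuck-at-1: G1=0, G2=0, G3=1, G4=1 [stuck-at-1] → 1 — eliminated
Only G4 inverted output reproduces the observed 0.

G4 inverted output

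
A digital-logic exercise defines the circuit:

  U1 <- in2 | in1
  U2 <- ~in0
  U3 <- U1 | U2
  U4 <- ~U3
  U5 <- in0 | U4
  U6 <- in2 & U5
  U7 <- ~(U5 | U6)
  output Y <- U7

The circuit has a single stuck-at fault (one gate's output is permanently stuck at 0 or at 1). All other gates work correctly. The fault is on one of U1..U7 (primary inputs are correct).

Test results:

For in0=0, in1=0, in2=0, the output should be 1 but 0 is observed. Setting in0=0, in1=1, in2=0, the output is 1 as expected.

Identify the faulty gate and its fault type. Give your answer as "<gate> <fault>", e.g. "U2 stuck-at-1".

Fault-free values for test 1 (in0=0, in1=0, in2=0): U1=0, U2=1, U3=1, U4=0, U5=0, U6=0, U7=1, giving Y=1. Observed 0.
Test 1: faults giving observed 0 are {U2 stuck-at-0, U3 stuck-at-0, U4 stuck-at-1, U5 stuck-at-1, U6 stuck-at-1, U7 stuck-at-0}.
Test 2 (in0=0, in1=1, in2=0): fault-free U1=1, U2=1, U3=1, U4=0, U5=0, U6=0, U7=1 → 1; observed 1. Eliminates U3 stuck-at-0, U4 stuck-at-1, U5 stuck-at-1, U6 stuck-at-1, U7 stuck-at-0.
Only U2 stuck-at-0 is consistent with every test.

U2 stuck-at-0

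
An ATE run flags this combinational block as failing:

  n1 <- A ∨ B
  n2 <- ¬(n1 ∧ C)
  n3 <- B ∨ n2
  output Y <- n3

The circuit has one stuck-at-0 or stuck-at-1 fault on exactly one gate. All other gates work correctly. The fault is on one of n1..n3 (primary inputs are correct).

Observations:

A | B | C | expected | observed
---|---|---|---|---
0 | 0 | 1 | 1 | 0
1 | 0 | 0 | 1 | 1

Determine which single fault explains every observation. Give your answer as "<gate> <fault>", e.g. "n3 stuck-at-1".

n1 stuck-at-1

Fault-free values for test 1 (A=0, B=0, C=1): n1=0, n2=1, n3=1, giving Y=1. Observed 0.
Test 1: faults giving observed 0 are {n1 stuck-at-1, n2 stuck-at-0, n3 stuck-at-0}.
Test 2 (A=1, B=0, C=0): fault-free n1=1, n2=1, n3=1 → 1; observed 1. Eliminates n2 stuck-at-0, n3 stuck-at-0.
Only n1 stuck-at-1 is consistent with every test.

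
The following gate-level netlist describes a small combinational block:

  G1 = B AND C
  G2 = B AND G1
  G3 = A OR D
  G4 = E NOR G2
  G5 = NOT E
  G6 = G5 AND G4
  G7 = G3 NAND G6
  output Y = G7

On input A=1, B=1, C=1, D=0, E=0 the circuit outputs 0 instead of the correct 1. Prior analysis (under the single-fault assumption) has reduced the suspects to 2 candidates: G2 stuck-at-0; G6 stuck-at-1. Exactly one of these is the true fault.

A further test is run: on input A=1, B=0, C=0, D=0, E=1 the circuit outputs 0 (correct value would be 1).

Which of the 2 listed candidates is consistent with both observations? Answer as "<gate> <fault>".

Evaluate each candidate on input A=1, B=0, C=0, D=0, E=1:
  G2 stuck-at-0: G1=0, G2=0 [stuck-at-0], G3=1, G4=0, G5=0, G6=0, G7=1 → 1 — eliminated
  G6 stuck-at-1: G1=0, G2=0, G3=1, G4=0, G5=0, G6=1 [stuck-at-1], G7=0 → 0 — matches
Only G6 stuck-at-1 reproduces the observed 0.

G6 stuck-at-1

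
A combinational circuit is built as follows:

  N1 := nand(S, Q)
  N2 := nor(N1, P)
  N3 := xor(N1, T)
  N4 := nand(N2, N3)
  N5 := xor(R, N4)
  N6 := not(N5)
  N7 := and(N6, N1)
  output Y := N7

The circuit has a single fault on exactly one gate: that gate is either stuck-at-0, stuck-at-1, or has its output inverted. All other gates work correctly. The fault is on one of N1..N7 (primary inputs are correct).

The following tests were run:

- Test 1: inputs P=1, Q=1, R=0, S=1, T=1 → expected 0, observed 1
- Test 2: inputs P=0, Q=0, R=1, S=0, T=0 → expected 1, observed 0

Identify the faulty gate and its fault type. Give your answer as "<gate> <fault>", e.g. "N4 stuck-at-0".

N7 inverted output

Fault-free values for test 1 (P=1, Q=1, R=0, S=1, T=1): N1=0, N2=0, N3=1, N4=1, N5=1, N6=0, N7=0, giving Y=0. Observed 1.
Test 1: faults giving observed 1 are {N7 stuck-at-1, N7 inverted output}.
Test 2 (P=0, Q=0, R=1, S=0, T=0): fault-free N1=1, N2=0, N3=1, N4=1, N5=0, N6=1, N7=1 → 1; observed 0. Eliminates N7 stuck-at-1.
Only N7 inverted output is consistent with every test.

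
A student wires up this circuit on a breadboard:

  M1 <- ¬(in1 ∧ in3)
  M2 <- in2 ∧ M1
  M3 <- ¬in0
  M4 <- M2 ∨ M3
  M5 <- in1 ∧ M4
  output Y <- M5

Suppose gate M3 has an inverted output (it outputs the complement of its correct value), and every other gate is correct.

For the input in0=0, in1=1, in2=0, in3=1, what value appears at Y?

Propagate with M3 forced: M1=0, M2=0, M3=0 [inverted output], M4=0, M5=0.
So Y = 0. (Without the fault it would be 1.)

0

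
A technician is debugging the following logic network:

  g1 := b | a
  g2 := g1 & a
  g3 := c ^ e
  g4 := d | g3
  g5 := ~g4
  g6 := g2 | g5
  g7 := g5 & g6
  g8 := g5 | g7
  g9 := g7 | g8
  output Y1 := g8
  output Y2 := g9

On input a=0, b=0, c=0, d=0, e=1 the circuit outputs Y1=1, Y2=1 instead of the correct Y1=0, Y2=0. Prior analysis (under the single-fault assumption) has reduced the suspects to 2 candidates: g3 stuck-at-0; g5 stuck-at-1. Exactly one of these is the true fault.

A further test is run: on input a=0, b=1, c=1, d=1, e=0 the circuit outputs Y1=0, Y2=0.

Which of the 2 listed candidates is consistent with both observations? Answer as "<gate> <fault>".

g3 stuck-at-0

Evaluate each candidate on input a=0, b=1, c=1, d=1, e=0:
  g3 stuck-at-0: g1=1, g2=0, g3=0 [stuck-at-0], g4=1, g5=0, g6=0, g7=0, g8=0, g9=0 → Y1=0, Y2=0 — matches
  g5 stuck-at-1: g1=1, g2=0, g3=1, g4=1, g5=1 [stuck-at-1], g6=1, g7=1, g8=1, g9=1 → Y1=1, Y2=1 — eliminated
Only g3 stuck-at-0 reproduces the observed Y1=0, Y2=0.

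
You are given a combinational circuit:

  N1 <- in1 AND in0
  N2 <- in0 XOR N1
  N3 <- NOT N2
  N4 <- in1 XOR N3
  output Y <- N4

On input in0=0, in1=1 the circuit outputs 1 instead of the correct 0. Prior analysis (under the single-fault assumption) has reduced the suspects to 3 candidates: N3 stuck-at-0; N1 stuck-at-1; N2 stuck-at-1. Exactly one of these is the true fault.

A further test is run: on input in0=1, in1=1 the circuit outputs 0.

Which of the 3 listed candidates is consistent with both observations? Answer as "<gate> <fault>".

N1 stuck-at-1

Evaluate each candidate on input in0=1, in1=1:
  N3 stuck-at-0: N1=1, N2=0, N3=0 [stuck-at-0], N4=1 → 1 — eliminated
  N1 stuck-at-1: N1=1 [stuck-at-1], N2=0, N3=1, N4=0 → 0 — matches
  N2 stuck-at-1: N1=1, N2=1 [stuck-at-1], N3=0, N4=1 → 1 — eliminated
Only N1 stuck-at-1 reproduces the observed 0.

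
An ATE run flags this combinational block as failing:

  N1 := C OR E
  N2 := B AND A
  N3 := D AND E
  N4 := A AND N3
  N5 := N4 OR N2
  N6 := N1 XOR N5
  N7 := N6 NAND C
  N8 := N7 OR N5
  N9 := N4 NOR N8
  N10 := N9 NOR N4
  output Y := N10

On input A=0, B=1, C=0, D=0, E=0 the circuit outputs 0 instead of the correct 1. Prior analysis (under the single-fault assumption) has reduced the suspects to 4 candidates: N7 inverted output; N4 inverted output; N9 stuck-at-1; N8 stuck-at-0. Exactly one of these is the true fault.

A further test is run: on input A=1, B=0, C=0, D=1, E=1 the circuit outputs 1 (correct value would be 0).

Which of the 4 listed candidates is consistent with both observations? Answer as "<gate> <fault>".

Evaluate each candidate on input A=1, B=0, C=0, D=1, E=1:
  N7 inverted output: N1=1, N2=0, N3=1, N4=1, N5=1, N6=0, N7=0 [inverted output], N8=1, N9=0, N10=0 → 0 — eliminated
  N4 inverted output: N1=1, N2=0, N3=1, N4=0 [inverted output], N5=0, N6=1, N7=1, N8=1, N9=0, N10=1 → 1 — matches
  N9 stuck-at-1: N1=1, N2=0, N3=1, N4=1, N5=1, N6=0, N7=1, N8=1, N9=1 [stuck-at-1], N10=0 → 0 — eliminated
  N8 stuck-at-0: N1=1, N2=0, N3=1, N4=1, N5=1, N6=0, N7=1, N8=0 [stuck-at-0], N9=0, N10=0 → 0 — eliminated
Only N4 inverted output reproduces the observed 1.

N4 inverted output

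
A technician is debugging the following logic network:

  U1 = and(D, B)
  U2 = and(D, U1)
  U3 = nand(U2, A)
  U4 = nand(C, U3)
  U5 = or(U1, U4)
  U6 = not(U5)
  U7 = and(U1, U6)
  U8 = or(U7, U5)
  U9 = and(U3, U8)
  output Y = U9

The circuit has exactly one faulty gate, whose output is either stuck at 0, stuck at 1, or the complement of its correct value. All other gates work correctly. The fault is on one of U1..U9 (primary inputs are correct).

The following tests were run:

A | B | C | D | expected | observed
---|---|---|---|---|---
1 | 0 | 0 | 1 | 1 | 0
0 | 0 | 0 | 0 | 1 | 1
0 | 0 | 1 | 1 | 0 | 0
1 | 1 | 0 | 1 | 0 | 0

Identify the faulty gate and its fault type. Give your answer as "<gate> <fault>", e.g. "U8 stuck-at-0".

Fault-free values for test 1 (A=1, B=0, C=0, D=1): U1=0, U2=0, U3=1, U4=1, U5=1, U6=0, U7=0, U8=1, U9=1, giving Y=1. Observed 0.
Test 1: faults giving observed 0 are {U1 stuck-at-1, U1 inverted output, U2 stuck-at-1, U2 inverted output, U3 stuck-at-0, U3 inverted output, U4 stuck-at-0, U4 inverted output, U5 stuck-at-0, U5 inverted output, U8 stuck-at-0, U8 inverted output, U9 stuck-at-0, U9 inverted output}.
Test 2 (A=0, B=0, C=0, D=0): fault-free U1=0, U2=0, U3=1, U4=1, U5=1, U6=0, U7=0, U8=1, U9=1 → 1; observed 1. Eliminates U3 stuck-at-0, U3 inverted output, U4 stuck-at-0, U4 inverted output, U5 stuck-at-0, U5 inverted output, U8 stuck-at-0, U8 inverted output, U9 stuck-at-0, U9 inverted output.
Test 3 (A=0, B=0, C=1, D=1): fault-free U1=0, U2=0, U3=1, U4=0, U5=0, U6=1, U7=0, U8=0, U9=0 → 0; observed 0. Eliminates U1 stuck-at-1, U1 inverted output.
Test 4 (A=1, B=1, C=0, D=1): fault-free U1=1, U2=1, U3=0, U4=1, U5=1, U6=0, U7=0, U8=1, U9=0 → 0; observed 0. Eliminates U2 inverted output.
Only U2 stuck-at-1 is consistent with every test.

U2 stuck-at-1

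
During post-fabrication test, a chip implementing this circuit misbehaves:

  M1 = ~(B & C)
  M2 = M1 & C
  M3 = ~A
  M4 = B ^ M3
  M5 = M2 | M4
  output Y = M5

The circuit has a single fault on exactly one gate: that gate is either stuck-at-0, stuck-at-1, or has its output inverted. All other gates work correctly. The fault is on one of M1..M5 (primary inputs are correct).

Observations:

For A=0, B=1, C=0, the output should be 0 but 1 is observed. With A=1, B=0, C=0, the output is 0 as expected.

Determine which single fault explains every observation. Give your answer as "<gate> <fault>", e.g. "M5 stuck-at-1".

M3 stuck-at-0

Fault-free values for test 1 (A=0, B=1, C=0): M1=1, M2=0, M3=1, M4=0, M5=0, giving Y=0. Observed 1.
Test 1: faults giving observed 1 are {M2 stuck-at-1, M2 inverted output, M3 stuck-at-0, M3 inverted output, M4 stuck-at-1, M4 inverted output, M5 stuck-at-1, M5 inverted output}.
Test 2 (A=1, B=0, C=0): fault-free M1=1, M2=0, M3=0, M4=0, M5=0 → 0; observed 0. Eliminates M2 stuck-at-1, M2 inverted output, M3 inverted output, M4 stuck-at-1, M4 inverted output, M5 stuck-at-1, M5 inverted output.
Only M3 stuck-at-0 is consistent with every test.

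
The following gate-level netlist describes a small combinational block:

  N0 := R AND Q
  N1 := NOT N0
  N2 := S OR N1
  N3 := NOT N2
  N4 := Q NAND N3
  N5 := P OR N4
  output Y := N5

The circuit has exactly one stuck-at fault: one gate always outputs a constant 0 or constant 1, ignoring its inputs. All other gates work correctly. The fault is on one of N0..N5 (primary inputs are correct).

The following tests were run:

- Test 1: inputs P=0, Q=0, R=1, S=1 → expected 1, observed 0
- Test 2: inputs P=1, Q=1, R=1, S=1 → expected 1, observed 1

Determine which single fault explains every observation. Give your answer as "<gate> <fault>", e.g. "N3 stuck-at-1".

N4 stuck-at-0

Fault-free values for test 1 (P=0, Q=0, R=1, S=1): N0=0, N1=1, N2=1, N3=0, N4=1, N5=1, giving Y=1. Observed 0.
Test 1: faults giving observed 0 are {N4 stuck-at-0, N5 stuck-at-0}.
Test 2 (P=1, Q=1, R=1, S=1): fault-free N0=1, N1=0, N2=1, N3=0, N4=1, N5=1 → 1; observed 1. Eliminates N5 stuck-at-0.
Only N4 stuck-at-0 is consistent with every test.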